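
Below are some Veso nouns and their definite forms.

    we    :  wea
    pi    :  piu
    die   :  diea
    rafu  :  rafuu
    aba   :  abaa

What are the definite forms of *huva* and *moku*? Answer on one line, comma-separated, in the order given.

The pattern is height harmony: -u when the last vowel of the stem is a high vowel (*pi*, *rafu*); -a when the last vowel of the stem is a non-high vowel (*we*, *die*, *aba*).
The last vowel of *huva* is /a/, which is a non-high vowel, so the suffix is -a, giving *huvaa*.
*moku*: last vowel = /u/, a high vowel → -u → *mokuu*.

huvaa, mokuu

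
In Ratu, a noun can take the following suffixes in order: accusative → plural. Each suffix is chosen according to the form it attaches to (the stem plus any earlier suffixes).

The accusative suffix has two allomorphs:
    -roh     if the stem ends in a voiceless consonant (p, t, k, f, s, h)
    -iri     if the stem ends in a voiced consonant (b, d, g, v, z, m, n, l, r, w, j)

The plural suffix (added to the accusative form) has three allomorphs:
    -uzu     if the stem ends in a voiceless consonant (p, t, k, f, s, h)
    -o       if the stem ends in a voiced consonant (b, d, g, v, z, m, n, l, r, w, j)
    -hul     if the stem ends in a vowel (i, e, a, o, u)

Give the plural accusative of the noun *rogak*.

Since the final consonant of *rogak* is /k/ (voiceless), it takes -roh, giving *rogakroh*.
The accusative form *rogakroh* — final sound /h/ (a voiceless consonant) → -uzu → *rogakrohuzu*.

rogakrohuzu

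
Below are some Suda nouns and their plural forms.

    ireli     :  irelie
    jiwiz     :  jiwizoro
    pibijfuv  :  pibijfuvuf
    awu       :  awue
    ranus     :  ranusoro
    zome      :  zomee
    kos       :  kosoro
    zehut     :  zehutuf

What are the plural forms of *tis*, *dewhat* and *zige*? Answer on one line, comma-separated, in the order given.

tisoro, dewhatuf, zigee

The suffix is conditioned by the final sound: -oro when the stem ends in a sibilant (*jiwiz*, *ranus*, *kos*); -uf when the stem ends in a non-sibilant consonant (*pibijfuv*, *zehut*); -e when the stem ends in a vowel (*ireli*, *awu*, *zome*).
*tis*: final sound = /s/, a sibilant → -oro → *tisoro*.
*dewhat*: final sound = /t/, a non-sibilant consonant → -uf → *dewhatuf*.
Since the final sound of *zige* is /e/ (a vowel), it takes -e, giving *zigee*.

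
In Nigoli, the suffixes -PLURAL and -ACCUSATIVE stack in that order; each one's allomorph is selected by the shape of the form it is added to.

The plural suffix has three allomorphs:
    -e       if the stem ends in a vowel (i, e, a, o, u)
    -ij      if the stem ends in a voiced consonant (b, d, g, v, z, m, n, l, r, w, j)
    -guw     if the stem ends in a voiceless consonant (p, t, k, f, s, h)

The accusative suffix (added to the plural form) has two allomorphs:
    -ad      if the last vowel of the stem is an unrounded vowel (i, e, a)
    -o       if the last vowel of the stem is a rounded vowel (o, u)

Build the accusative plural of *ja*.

*ja* — final sound /a/ (a vowel) → -e → *jae*.
Since the last vowel of the plural form *jae* is /e/ (an unrounded vowel), it takes -ad, giving *jaead*.

jaead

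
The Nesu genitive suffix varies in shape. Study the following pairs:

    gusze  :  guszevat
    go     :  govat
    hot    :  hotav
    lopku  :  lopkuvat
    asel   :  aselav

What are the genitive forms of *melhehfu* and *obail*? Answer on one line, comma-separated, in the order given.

melhehfuvat, obailav

Looking at the final sound of each stem: -av when the stem ends in a consonant (*hot*, *asel*); -vat when the stem ends in a vowel (*gusze*, *go*, *lopku*).
The final sound of *melhehfu* is /u/, which is a vowel, so the suffix is -vat, giving *melhehfuvat*.
The final sound of *obail* is /l/, which is a consonant, so the suffix is -av, giving *obailav*.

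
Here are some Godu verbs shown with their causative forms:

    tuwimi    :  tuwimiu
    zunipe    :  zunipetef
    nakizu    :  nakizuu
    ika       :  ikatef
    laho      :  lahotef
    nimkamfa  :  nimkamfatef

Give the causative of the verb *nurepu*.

Looking at the last vowel of each stem: -u when the last vowel of the stem is a high vowel (*tuwimi*, *nakizu*); -tef when the last vowel of the stem is a non-high vowel (*zunipe*, *ika*, *laho*, *nimkamfa*).
*nurepu*: last vowel = /u/, a high vowel → -u → *nurepuu*.

nurepuu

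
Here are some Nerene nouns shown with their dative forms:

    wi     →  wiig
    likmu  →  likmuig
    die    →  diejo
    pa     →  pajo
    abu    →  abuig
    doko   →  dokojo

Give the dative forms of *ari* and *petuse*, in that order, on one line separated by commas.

The pattern is height harmony: -ig when the last vowel of the stem is a high vowel (*wi*, *likmu*, *abu*); -jo when the last vowel of the stem is a non-high vowel (*die*, *pa*, *doko*).
The last vowel of *ari* is /i/, which is a high vowel, so the suffix is -ig, giving *ariig*.
Since the last vowel of *petuse* is /e/ (a non-high vowel), it takes -jo, giving *petusejo*.

ariig, petusejo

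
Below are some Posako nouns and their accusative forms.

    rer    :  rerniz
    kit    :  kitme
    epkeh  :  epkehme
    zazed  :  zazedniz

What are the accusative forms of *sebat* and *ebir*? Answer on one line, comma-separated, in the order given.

sebatme, ebirniz

Looking at the final consonant of each stem: -me when the stem ends in a voiceless consonant (*kit*, *epkeh*); -niz when the stem ends in a voiced consonant (*rer*, *zazed*).
The final consonant of *sebat* is /t/, which is voiceless, so the suffix is -me, giving *sebatme*.
Since the final consonant of *ebir* is /r/ (voiced), it takes -niz, giving *ebirniz*.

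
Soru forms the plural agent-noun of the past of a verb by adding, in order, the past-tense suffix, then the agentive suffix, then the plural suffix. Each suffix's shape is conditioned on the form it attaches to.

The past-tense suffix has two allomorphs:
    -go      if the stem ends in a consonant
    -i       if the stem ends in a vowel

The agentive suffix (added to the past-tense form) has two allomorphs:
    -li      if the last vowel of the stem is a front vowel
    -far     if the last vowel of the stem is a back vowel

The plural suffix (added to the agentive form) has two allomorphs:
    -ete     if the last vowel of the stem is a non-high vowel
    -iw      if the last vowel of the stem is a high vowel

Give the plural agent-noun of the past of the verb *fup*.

*fup*: final sound = /p/, a consonant → -go → *fupgo*.
The past-tense form *fupgo*: last vowel = /o/, a back vowel → -far → *fupgofar*.
Since the last vowel of the agentive form *fupgofar* is /a/ (a non-high vowel), it takes -ete, giving *fupgofarete*.

fupgofarete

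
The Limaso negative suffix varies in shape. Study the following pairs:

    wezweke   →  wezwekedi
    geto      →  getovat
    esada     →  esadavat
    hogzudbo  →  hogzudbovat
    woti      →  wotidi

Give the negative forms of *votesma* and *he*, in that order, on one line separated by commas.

Looking at the last vowel of each stem: -di when the last vowel of the stem is a front vowel (*wezweke*, *woti*); -vat when the last vowel of the stem is a back vowel (*geto*, *esada*, *hogzudbo*).
*votesma*: last vowel = /a/, a back vowel → -vat → *votesmavat*.
*he* — last vowel /e/ (a front vowel) → -di → *hedi*.

votesmavat, hedi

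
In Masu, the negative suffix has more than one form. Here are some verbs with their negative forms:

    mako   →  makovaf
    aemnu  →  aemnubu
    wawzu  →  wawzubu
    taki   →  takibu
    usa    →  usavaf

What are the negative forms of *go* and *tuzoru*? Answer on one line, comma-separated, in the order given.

govaf, tuzorubu

The pattern is height harmony: -bu when the last vowel of the stem is a high vowel (*aemnu*, *wawzu*, *taki*); -vaf when the last vowel of the stem is a non-high vowel (*mako*, *usa*).
*go*: last vowel = /o/, a non-high vowel → -vaf → *govaf*.
*tuzoru* — last vowel /u/ (a high vowel) → -bu → *tuzorubu*.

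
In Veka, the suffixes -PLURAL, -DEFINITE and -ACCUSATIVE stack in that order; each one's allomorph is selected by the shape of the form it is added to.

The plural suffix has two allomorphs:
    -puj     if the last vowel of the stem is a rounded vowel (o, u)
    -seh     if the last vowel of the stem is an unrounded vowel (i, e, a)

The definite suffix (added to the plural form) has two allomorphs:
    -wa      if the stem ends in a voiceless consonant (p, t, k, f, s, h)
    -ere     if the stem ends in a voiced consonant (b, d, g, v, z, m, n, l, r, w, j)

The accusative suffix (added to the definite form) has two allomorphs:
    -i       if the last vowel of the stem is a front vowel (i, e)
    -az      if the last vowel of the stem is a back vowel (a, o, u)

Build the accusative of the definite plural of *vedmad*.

vedmadsehwaaz

*vedmad*: last vowel = /a/, an unrounded vowel → -seh → *vedmadseh*.
The plural form *vedmadseh* — final consonant /h/ (voiceless) → -wa → *vedmadsehwa*.
The definite form *vedmadsehwa* — last vowel /a/ (a back vowel) → -az → *vedmadsehwaaz*.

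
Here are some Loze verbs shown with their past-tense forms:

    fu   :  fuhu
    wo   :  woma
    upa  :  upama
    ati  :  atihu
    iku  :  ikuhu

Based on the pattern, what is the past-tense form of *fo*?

Looking at the last vowel of each stem: -hu when the last vowel of the stem is a high vowel (*fu*, *ati*, *iku*); -ma when the last vowel of the stem is a non-high vowel (*wo*, *upa*).
*fo*: last vowel = /o/, a non-high vowel → -ma → *foma*.

foma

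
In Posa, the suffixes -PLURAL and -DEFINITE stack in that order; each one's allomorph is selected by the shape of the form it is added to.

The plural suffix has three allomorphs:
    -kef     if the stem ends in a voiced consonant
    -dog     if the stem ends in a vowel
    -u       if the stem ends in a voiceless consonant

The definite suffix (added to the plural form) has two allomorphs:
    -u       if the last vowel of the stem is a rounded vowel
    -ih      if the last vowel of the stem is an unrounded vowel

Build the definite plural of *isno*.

isnodogu

The final sound of *isno* is /o/, which is a vowel, so the plural suffix is -dog, giving *isnodog*.
The plural form *isnodog* — last vowel /o/ (a rounded vowel) → -u → *isnodogu*.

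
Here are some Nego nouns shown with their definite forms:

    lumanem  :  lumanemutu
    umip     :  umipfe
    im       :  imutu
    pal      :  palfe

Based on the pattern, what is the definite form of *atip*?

The suffix is conditioned by the final consonant: -utu when the stem ends in a nasal (*lumanem*, *im*); -fe when the stem ends in a non-nasal consonant (*umip*, *pal*).
Since the final consonant of *atip* is /p/ (non-nasal), it takes -fe, giving *atipfe*.

atipfe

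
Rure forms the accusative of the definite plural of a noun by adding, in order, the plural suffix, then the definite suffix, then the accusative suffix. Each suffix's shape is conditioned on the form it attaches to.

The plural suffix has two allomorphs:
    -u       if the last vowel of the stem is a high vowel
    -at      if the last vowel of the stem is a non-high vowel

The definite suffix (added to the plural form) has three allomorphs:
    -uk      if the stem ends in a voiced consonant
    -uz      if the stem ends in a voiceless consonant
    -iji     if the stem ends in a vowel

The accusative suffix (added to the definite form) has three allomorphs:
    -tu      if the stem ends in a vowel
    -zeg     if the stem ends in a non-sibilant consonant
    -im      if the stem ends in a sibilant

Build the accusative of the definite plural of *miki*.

*miki* — last vowel /i/ (a high vowel) → -u → *mikiu*.
Since the final sound of the plural form *mikiu* is /u/ (a vowel), it takes -iji, giving *mikiuiji*.
The definite form *mikiuiji*: final sound = /i/, a vowel → -tu → *mikiuijitu*.

mikiuijitu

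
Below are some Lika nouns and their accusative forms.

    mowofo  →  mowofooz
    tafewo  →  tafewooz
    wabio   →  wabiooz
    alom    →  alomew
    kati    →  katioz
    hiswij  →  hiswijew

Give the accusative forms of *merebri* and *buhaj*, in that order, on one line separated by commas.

merebrioz, buhajew

The suffix is conditioned by the final sound: -ew when the stem ends in a consonant (*alom*, *hiswij*); -oz when the stem ends in a vowel (*mowofo*, *tafewo*, *wabio*, *kati*).
*merebri* — final sound /i/ (a vowel) → -oz → *merebrioz*.
*buhaj*: final sound = /j/, a consonant → -ew → *buhajew*.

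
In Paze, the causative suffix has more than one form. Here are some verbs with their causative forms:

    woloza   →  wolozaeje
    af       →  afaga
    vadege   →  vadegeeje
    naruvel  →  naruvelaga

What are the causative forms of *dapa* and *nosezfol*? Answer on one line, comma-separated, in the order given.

dapaeje, nosezfolaga

The alternation tracks the final sound of the stem — -aga when the stem ends in a consonant (*af*, *naruvel*); -eje when the stem ends in a vowel (*woloza*, *vadege*).
*dapa*: final sound = /a/, a vowel → -eje → *dapaeje*.
*nosezfol*: final sound = /l/, a consonant → -aga → *nosezfolaga*.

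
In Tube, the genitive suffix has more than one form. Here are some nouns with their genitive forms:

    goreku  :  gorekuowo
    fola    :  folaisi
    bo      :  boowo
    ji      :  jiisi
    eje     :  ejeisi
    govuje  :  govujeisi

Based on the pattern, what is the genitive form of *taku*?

The alternation tracks the last vowel of the stem — -owo when the last vowel of the stem is a rounded vowel (*goreku*, *bo*); -isi when the last vowel of the stem is an unrounded vowel (*fola*, *ji*, *eje*, *govuje*).
*taku*: last vowel = /u/, a rounded vowel → -owo → *takuowo*.

takuowo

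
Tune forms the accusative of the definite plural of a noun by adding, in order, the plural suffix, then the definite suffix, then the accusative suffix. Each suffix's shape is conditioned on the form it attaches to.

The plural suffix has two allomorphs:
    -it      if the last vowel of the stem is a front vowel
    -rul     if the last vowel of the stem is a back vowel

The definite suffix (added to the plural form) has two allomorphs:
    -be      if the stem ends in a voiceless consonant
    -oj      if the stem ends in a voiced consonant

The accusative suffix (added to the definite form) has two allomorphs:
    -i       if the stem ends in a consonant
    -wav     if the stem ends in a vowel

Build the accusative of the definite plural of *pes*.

pesitbewav

Since the last vowel of *pes* is /e/ (a front vowel), it takes -it, giving *pesit*.
The plural form *pesit*: final consonant = /t/, voiceless → -be → *pesitbe*.
The definite form *pesitbe* — final sound /e/ (a vowel) → -wav → *pesitbewav*.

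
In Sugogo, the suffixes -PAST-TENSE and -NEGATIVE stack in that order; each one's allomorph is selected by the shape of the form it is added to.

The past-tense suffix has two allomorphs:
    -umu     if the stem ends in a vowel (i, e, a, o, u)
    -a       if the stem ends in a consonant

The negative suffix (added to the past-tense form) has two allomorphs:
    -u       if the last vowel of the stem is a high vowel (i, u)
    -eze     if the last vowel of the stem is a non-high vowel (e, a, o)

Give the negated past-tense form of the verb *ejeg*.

The final sound of *ejeg* is /g/, which is a consonant, so the past-tense suffix is -a, giving *ejega*.
The past-tense form *ejega* — last vowel /a/ (a non-high vowel) → -eze → *ejegaeze*.

ejegaeze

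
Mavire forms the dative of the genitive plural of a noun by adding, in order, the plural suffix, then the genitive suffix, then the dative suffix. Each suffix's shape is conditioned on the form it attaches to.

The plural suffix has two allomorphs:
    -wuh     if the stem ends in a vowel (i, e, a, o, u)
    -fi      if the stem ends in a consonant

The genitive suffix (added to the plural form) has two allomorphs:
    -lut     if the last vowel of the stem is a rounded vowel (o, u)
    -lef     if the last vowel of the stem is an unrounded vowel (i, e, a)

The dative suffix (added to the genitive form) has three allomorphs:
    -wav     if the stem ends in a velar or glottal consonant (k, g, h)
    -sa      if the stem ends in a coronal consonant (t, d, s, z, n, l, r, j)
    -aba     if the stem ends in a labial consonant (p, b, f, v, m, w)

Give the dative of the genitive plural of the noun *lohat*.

lohatfilefaba

*lohat*: final sound = /t/, a consonant → -fi → *lohatfi*.
The plural form *lohatfi* — last vowel /i/ (an unrounded vowel) → -lef → *lohatfilef*.
The final consonant of the genitive form *lohatfilef* is /f/, which is labial, so the dative suffix is -aba, giving *lohatfilefaba*.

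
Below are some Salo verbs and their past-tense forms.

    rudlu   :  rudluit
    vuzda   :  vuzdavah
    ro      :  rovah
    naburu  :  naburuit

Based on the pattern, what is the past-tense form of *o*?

ovah

The suffix is conditioned by the last vowel: -it when the last vowel of the stem is a high vowel (*rudlu*, *naburu*); -vah when the last vowel of the stem is a non-high vowel (*vuzda*, *ro*).
*o*: last vowel = /o/, a non-high vowel → -vah → *ovah*.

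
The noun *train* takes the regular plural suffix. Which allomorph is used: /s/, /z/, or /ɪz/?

The stem *train* ends in a voiced non-sibilant sound.
The plural suffix surfaces as /ɪz/ after sibilants, /s/ after other voiceless consonants, and /z/ after other voiced sounds.
So the plural -s on *train* is pronounced /z/.

/z/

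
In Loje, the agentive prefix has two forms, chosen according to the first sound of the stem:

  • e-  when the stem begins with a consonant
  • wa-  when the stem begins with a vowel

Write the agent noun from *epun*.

*epun*: first sound = /e/, a vowel → wa- → *waepun*.

waepun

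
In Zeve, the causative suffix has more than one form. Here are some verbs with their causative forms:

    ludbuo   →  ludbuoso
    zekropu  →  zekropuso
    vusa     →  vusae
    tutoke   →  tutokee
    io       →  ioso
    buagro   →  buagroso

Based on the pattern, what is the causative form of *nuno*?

nunoso

The pattern is rounding harmony: -so when the last vowel of the stem is a rounded vowel (*ludbuo*, *zekropu*, *io*, *buagro*); -e when the last vowel of the stem is an unrounded vowel (*vusa*, *tutoke*).
Since the last vowel of *nuno* is /o/ (a rounded vowel), it takes -so, giving *nunoso*.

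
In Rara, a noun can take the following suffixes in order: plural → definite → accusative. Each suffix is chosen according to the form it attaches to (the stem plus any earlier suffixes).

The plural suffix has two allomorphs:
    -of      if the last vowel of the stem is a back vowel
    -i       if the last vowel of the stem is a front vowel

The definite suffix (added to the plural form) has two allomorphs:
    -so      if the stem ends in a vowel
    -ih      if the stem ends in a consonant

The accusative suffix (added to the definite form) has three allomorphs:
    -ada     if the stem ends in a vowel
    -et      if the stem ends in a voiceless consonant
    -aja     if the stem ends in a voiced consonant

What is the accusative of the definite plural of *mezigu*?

*mezigu* — last vowel /u/ (a back vowel) → -of → *meziguof*.
The final sound of the plural form *meziguof* is /f/, which is a consonant, so the definite suffix is -ih, giving *meziguofih*.
The definite form *meziguofih*: final sound = /h/, a voiceless consonant → -et → *meziguofihet*.

meziguofihet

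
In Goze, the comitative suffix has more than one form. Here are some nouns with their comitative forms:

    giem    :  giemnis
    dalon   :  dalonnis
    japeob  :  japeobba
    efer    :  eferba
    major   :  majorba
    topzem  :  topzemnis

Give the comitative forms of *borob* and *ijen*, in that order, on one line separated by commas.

borobba, ijennis

The suffix is conditioned by the final consonant: -nis when the stem ends in a nasal (*giem*, *dalon*, *topzem*); -ba when the stem ends in a non-nasal consonant (*japeob*, *efer*, *major*).
Since the final consonant of *borob* is /b/ (non-nasal), it takes -ba, giving *borobba*.
The final consonant of *ijen* is /n/, which is a nasal, so the suffix is -nis, giving *ijennis*.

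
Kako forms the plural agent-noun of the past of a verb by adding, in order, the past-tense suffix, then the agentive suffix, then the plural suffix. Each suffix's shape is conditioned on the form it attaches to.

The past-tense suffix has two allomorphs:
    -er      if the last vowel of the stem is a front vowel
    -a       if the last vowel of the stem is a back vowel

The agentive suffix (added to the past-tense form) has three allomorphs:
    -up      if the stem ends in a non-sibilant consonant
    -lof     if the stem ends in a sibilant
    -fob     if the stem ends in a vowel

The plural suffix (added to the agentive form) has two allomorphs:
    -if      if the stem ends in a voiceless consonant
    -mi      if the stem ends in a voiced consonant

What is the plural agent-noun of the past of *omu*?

*omu*: last vowel = /u/, a back vowel → -a → *omua*.
The past-tense form *omua*: final sound = /a/, a vowel → -fob → *omuafob*.
Since the final consonant of the agentive form *omuafob* is /b/ (voiced), it takes -mi, giving *omuafobmi*.

omuafobmi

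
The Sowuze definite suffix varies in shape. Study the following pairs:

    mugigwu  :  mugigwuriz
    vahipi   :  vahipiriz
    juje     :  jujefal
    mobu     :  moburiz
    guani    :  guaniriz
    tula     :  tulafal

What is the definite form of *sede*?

The alternation tracks the last vowel of the stem — -riz when the last vowel of the stem is a high vowel (*mugigwu*, *vahipi*, *mobu*, *guani*); -fal when the last vowel of the stem is a non-high vowel (*juje*, *tula*).
Since the last vowel of *sede* is /e/ (a non-high vowel), it takes -fal, giving *sedefal*.

sedefal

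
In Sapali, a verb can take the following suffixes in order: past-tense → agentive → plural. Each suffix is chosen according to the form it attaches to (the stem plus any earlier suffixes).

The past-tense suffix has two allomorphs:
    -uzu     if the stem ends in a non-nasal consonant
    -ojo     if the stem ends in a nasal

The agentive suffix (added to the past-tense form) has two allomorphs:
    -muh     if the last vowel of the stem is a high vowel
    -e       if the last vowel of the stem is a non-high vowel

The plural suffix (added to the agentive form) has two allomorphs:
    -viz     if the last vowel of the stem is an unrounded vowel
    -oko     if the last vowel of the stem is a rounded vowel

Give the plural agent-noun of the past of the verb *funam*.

funamojoeviz

*funam*: final consonant = /m/, a nasal → -ojo → *funamojo*.
The last vowel of the past-tense form *funamojo* is /o/, which is a non-high vowel, so the agentive suffix is -e, giving *funamojoe*.
The last vowel of the agentive form *funamojoe* is /e/, which is an unrounded vowel, so the plural suffix is -viz, giving *funamojoeviz*.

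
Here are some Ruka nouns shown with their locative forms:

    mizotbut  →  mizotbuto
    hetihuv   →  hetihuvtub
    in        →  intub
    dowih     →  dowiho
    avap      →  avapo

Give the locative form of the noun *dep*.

Looking at the final consonant of each stem: -o when the stem ends in a voiceless consonant (*mizotbut*, *dowih*, *avap*); -tub when the stem ends in a voiced consonant (*hetihuv*, *in*).
Since the final consonant of *dep* is /p/ (voiceless), it takes -o, giving *depo*.

depo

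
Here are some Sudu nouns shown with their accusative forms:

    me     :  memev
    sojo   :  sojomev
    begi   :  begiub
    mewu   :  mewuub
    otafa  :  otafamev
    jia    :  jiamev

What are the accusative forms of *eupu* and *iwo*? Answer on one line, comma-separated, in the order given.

Looking at the last vowel of each stem: -ub when the last vowel of the stem is a high vowel (*begi*, *mewu*); -mev when the last vowel of the stem is a non-high vowel (*me*, *sojo*, *otafa*, *jia*).
Since the last vowel of *eupu* is /u/ (a high vowel), it takes -ub, giving *eupuub*.
Since the last vowel of *iwo* is /o/ (a non-high vowel), it takes -mev, giving *iwomev*.

eupuub, iwomev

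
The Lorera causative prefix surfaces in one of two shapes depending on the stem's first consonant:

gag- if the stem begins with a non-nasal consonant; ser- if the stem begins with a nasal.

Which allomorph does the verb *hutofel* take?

gag-

*hutofel*: first consonant = /h/, non-nasal → gag-.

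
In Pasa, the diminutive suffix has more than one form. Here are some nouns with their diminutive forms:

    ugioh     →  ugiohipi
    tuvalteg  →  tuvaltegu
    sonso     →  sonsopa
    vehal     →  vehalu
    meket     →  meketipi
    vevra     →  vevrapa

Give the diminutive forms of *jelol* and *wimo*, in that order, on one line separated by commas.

The suffix is conditioned by the final sound: -ipi when the stem ends in a voiceless consonant (*ugioh*, *meket*); -u when the stem ends in a voiced consonant (*tuvalteg*, *vehal*); -pa when the stem ends in a vowel (*sonso*, *vevra*).
Since the final sound of *jelol* is /l/ (a voiced consonant), it takes -u, giving *jelolu*.
*wimo* — final sound /o/ (a vowel) → -pa → *wimopa*.

jelolu, wimopa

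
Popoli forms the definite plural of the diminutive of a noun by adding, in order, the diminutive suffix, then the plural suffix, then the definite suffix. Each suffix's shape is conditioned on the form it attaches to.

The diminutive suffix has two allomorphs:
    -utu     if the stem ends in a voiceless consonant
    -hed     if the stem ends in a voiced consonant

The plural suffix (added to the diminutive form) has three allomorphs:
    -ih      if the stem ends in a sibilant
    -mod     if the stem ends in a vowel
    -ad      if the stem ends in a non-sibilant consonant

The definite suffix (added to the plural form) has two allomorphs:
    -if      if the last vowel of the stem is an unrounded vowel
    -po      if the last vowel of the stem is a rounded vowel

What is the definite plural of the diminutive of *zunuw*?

zunuwhedadif

Since the final consonant of *zunuw* is /w/ (voiced), it takes -hed, giving *zunuwhed*.
The final sound of the diminutive form *zunuwhed* is /d/, which is a non-sibilant consonant, so the plural suffix is -ad, giving *zunuwhedad*.
Since the last vowel of the plural form *zunuwhedad* is /a/ (an unrounded vowel), it takes -if, giving *zunuwhedadif*.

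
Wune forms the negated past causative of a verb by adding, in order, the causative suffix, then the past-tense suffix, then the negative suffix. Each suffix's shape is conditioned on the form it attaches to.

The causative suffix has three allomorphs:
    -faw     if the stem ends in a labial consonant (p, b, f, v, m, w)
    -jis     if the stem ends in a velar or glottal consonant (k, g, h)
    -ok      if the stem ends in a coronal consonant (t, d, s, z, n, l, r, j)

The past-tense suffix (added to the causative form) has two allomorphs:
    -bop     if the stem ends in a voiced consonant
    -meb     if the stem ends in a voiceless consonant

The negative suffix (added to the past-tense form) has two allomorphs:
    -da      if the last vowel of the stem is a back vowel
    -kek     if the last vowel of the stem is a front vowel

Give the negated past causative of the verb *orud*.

orudokmebkek

The final consonant of *orud* is /d/, which is coronal, so the causative suffix is -ok, giving *orudok*.
Since the final consonant of the causative form *orudok* is /k/ (voiceless), it takes -meb, giving *orudokmeb*.
The past-tense form *orudokmeb*: last vowel = /e/, a front vowel → -kek → *orudokmebkek*.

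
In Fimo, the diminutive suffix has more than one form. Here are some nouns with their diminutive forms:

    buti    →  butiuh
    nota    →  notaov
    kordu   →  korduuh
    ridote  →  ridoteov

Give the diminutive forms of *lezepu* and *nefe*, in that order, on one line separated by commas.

The alternation tracks the last vowel of the stem — -uh when the last vowel of the stem is a high vowel (*buti*, *kordu*); -ov when the last vowel of the stem is a non-high vowel (*nota*, *ridote*).
Since the last vowel of *lezepu* is /u/ (a high vowel), it takes -uh, giving *lezepuuh*.
*nefe* — last vowel /e/ (a non-high vowel) → -ov → *nefeov*.

lezepuuh, nefeov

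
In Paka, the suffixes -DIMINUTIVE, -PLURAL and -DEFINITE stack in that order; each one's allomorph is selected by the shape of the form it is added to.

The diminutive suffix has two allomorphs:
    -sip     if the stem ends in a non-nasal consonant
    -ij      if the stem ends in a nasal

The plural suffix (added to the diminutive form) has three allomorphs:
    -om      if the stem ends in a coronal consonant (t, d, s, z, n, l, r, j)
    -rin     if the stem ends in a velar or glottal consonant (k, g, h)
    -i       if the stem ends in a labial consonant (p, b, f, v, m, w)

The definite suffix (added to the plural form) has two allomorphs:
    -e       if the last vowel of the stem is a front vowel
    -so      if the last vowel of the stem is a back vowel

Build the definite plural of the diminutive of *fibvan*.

The final consonant of *fibvan* is /n/, which is a nasal, so the diminutive suffix is -ij, giving *fibvanij*.
The diminutive form *fibvanij*: final consonant = /j/, coronal → -om → *fibvanijom*.
The last vowel of the plural form *fibvanijom* is /o/, which is a back vowel, so the definite suffix is -so, giving *fibvanijomso*.

fibvanijomso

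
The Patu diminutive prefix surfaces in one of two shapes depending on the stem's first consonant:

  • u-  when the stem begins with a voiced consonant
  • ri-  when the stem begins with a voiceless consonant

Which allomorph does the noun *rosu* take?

Since the first consonant of *rosu* is /r/ (voiced), it takes u-.

u-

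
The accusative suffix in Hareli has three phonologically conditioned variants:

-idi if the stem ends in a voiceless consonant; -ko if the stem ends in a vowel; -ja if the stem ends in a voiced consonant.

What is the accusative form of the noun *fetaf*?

fetafidi

The final sound of *fetaf* is /f/, which is a voiceless consonant, so the suffix is -idi, giving *fetafidi*.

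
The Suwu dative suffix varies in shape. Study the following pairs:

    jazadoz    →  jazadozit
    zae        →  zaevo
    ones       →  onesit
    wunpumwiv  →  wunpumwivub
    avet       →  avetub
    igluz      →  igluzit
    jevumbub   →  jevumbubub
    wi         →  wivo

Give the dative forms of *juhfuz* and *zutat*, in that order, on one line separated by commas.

juhfuzit, zutatub

The pattern is sibilance of the final sound: -it when the stem ends in a sibilant (*jazadoz*, *ones*, *igluz*); -ub when the stem ends in a non-sibilant consonant (*wunpumwiv*, *avet*, *jevumbub*); -vo when the stem ends in a vowel (*zae*, *wi*).
Since the final sound of *juhfuz* is /z/ (a sibilant), it takes -it, giving *juhfuzit*.
The final sound of *zutat* is /t/, which is a non-sibilant consonant, so the suffix is -ub, giving *zutatub*.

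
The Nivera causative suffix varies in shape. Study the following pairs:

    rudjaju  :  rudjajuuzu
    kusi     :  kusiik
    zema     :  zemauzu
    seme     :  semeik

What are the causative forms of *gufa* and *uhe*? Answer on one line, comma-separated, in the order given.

gufauzu, uheik

The suffix is conditioned by the last vowel: -ik when the last vowel of the stem is a front vowel (*kusi*, *seme*); -uzu when the last vowel of the stem is a back vowel (*rudjaju*, *zema*).
The last vowel of *gufa* is /a/, which is a back vowel, so the suffix is -uzu, giving *gufauzu*.
The last vowel of *uhe* is /e/, which is a front vowel, so the suffix is -ik, giving *uheik*.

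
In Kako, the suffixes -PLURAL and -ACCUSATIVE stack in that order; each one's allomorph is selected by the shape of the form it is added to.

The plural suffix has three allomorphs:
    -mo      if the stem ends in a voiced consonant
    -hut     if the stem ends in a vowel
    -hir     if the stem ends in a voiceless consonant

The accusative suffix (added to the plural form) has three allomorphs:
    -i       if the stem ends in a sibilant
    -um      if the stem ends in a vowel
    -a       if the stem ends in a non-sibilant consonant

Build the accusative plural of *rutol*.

The final sound of *rutol* is /l/, which is a voiced consonant, so the plural suffix is -mo, giving *rutolmo*.
Since the final sound of the plural form *rutolmo* is /o/ (a vowel), it takes -um, giving *rutolmoum*.

rutolmoum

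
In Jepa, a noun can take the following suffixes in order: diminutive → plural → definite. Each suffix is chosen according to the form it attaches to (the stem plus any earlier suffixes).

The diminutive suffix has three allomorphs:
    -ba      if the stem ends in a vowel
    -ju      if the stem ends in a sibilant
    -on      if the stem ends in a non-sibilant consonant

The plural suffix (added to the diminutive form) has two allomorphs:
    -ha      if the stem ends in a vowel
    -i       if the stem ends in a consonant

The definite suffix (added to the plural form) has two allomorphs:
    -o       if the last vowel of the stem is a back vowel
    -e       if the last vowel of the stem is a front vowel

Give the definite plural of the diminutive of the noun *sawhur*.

*sawhur* — final sound /r/ (a non-sibilant consonant) → -on → *sawhuron*.
Since the final sound of the diminutive form *sawhuron* is /n/ (a consonant), it takes -i, giving *sawhuroni*.
The plural form *sawhuroni*: last vowel = /i/, a front vowel → -e → *sawhuronie*.

sawhuronie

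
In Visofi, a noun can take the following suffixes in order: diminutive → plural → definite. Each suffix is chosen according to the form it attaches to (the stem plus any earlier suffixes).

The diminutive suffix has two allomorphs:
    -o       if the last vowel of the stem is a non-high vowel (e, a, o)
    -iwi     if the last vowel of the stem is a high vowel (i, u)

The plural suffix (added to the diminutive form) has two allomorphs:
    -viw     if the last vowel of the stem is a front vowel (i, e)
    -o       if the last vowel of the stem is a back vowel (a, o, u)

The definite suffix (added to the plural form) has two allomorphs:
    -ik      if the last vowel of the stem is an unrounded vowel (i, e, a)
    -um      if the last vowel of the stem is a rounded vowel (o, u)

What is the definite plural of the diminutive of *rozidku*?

rozidkuiwiviwik

The last vowel of *rozidku* is /u/, which is a high vowel, so the diminutive suffix is -iwi, giving *rozidkuiwi*.
The diminutive form *rozidkuiwi* — last vowel /i/ (a front vowel) → -viw → *rozidkuiwiviw*.
Since the last vowel of the plural form *rozidkuiwiviw* is /i/ (an unrounded vowel), it takes -ik, giving *rozidkuiwiviwik*.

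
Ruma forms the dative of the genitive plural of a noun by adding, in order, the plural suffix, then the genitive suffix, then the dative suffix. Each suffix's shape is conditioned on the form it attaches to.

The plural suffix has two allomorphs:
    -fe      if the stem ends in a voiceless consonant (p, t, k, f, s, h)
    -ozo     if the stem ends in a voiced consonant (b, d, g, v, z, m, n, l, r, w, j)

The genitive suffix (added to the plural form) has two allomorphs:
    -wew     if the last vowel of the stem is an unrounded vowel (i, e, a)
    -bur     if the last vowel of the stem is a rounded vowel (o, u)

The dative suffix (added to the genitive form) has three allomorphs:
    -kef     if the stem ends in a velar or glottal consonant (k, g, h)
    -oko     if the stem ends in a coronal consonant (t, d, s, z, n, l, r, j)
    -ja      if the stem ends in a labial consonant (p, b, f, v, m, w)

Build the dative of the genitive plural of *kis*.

kisfewewja

*kis*: final consonant = /s/, voiceless → -fe → *kisfe*.
The plural form *kisfe* — last vowel /e/ (an unrounded vowel) → -wew → *kisfewew*.
Since the final consonant of the genitive form *kisfewew* is /w/ (labial), it takes -ja, giving *kisfewewja*.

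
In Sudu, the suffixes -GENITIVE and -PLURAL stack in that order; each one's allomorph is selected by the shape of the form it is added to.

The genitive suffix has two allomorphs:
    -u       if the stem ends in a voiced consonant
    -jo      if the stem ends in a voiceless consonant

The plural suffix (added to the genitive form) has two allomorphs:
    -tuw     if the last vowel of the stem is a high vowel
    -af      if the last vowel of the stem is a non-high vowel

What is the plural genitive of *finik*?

finikjoaf

*finik* — final consonant /k/ (voiceless) → -jo → *finikjo*.
Since the last vowel of the genitive form *finikjo* is /o/ (a non-high vowel), it takes -af, giving *finikjoaf*.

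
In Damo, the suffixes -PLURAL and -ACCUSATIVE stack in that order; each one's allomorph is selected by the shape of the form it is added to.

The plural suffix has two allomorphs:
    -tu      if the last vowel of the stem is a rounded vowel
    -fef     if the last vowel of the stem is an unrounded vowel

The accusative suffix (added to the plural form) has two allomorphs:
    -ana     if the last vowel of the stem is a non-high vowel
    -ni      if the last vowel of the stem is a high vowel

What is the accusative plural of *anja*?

anjafefana

Since the last vowel of *anja* is /a/ (an unrounded vowel), it takes -fef, giving *anjafef*.
The last vowel of the plural form *anjafef* is /e/, which is a non-high vowel, so the accusative suffix is -ana, giving *anjafefana*.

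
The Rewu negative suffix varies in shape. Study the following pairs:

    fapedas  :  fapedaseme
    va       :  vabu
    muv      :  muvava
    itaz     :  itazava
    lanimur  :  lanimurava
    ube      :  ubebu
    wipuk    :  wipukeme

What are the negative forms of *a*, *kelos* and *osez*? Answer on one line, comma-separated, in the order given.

The suffix is conditioned by the final sound: -eme when the stem ends in a voiceless consonant (*fapedas*, *wipuk*); -ava when the stem ends in a voiced consonant (*muv*, *itaz*, *lanimur*); -bu when the stem ends in a vowel (*va*, *ube*).
*a*: final sound = /a/, a vowel → -bu → *abu*.
The final sound of *kelos* is /s/, which is a voiceless consonant, so the suffix is -eme, giving *keloseme*.
Since the final sound of *osez* is /z/ (a voiced consonant), it takes -ava, giving *osezava*.

abu, keloseme, osezava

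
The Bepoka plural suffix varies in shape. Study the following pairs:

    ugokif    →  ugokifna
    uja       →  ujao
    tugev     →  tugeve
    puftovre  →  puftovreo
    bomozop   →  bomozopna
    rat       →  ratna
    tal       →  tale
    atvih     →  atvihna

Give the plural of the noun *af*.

The suffix is conditioned by the final sound: -na when the stem ends in a voiceless consonant (*ugokif*, *bomozop*, *rat*, *atvih*); -e when the stem ends in a voiced consonant (*tugev*, *tal*); -o when the stem ends in a vowel (*uja*, *puftovre*).
The final sound of *af* is /f/, which is a voiceless consonant, so the suffix is -na, giving *afna*.

afna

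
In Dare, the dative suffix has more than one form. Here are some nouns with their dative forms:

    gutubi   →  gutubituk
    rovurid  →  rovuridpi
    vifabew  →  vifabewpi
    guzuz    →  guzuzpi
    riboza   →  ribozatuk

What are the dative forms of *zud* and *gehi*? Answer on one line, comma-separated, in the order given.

The alternation tracks the final sound of the stem — -pi when the stem ends in a consonant (*rovurid*, *vifabew*, *guzuz*); -tuk when the stem ends in a vowel (*gutubi*, *riboza*).
Since the final sound of *zud* is /d/ (a consonant), it takes -pi, giving *zudpi*.
Since the final sound of *gehi* is /i/ (a vowel), it takes -tuk, giving *gehituk*.

zudpi, gehituk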